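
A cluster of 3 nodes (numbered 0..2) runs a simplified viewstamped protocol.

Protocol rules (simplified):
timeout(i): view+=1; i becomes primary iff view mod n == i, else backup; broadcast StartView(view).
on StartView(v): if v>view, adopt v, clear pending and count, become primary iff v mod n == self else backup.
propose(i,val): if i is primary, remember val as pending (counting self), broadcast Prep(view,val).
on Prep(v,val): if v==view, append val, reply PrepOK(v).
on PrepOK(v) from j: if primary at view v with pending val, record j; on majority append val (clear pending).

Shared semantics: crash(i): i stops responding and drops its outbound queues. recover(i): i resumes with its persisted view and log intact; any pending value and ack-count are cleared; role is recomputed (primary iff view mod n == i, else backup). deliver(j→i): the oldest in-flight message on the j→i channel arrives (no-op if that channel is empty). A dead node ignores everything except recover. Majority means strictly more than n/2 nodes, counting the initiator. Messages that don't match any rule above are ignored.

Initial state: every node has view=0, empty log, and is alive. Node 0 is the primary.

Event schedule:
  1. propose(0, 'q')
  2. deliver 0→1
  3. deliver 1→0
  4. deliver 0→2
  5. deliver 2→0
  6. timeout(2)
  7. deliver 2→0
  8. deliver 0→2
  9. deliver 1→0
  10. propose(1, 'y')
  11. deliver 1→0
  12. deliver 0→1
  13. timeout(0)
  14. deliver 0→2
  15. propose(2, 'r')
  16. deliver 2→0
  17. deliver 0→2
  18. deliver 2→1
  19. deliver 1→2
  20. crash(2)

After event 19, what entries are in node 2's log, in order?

e1 propose(0,'q'): ·
e2 deliver 0→1: 1[back,v=0,q]
e3 deliver 1→0: 0[prim,v=0,q]
e4 deliver 0→2: 2[back,v=0,q]
e5 deliver 2→0: ·
e6 timeout(2): 2[back,v=1,q]
e7 deliver 2→0: 0[back,v=1,q]
e8 deliver 0→2: ·
e9 deliver 1→0: ·
e10 propose(1,'y'): ·
e11 deliver 1→0: ·
e12 deliver 0→1: ·
e13 timeout(0): 0[back,v=2,q]
e14 deliver 0→2: 2[prim,v=2,q]
e15 propose(2,'r'): ·
e16 deliver 2→0: 0[back,v=2,q,r]
e17 deliver 0→2: 2[prim,v=2,q,r]
e18 deliver 2→1: 1[prim,v=1,q]
e19 deliver 1→2: ·

q,r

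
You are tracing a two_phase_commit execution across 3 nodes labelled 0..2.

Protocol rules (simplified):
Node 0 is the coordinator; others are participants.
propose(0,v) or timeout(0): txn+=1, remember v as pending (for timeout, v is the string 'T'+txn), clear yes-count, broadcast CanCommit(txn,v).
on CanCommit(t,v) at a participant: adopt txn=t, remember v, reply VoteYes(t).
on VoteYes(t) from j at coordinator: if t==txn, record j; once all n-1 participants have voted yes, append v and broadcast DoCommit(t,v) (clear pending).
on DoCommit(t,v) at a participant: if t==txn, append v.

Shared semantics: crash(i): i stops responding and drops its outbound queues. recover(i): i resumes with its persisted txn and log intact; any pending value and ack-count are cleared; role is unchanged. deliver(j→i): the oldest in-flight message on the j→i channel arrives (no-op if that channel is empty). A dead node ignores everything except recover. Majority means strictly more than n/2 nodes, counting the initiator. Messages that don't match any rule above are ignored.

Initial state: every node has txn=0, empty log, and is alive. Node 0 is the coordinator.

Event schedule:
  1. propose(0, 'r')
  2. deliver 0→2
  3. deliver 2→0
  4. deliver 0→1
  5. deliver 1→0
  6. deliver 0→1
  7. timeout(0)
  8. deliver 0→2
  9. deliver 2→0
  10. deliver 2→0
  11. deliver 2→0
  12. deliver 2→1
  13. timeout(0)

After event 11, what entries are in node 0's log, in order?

step 1 propose(0,'r'): 0={coor,t=1,log=-}
step 2 deliver 0→2: 2={part,t=1,log=-}
step 3 deliver 2→0: —
step 4 deliver 0→1: 1={part,t=1,log=-}
step 5 deliver 1→0: 0={coor,t=1,log=r}
step 6 deliver 0→1: 1={part,t=1,log=r}
step 7 timeout(0): 0={coor,t=2,log=r}
step 8 deliver 0→2: 2={part,t=1,log=r}
step 9 deliver 2→0: —
step 10 deliver 2→0: —
step 11 deliver 2→0: —

r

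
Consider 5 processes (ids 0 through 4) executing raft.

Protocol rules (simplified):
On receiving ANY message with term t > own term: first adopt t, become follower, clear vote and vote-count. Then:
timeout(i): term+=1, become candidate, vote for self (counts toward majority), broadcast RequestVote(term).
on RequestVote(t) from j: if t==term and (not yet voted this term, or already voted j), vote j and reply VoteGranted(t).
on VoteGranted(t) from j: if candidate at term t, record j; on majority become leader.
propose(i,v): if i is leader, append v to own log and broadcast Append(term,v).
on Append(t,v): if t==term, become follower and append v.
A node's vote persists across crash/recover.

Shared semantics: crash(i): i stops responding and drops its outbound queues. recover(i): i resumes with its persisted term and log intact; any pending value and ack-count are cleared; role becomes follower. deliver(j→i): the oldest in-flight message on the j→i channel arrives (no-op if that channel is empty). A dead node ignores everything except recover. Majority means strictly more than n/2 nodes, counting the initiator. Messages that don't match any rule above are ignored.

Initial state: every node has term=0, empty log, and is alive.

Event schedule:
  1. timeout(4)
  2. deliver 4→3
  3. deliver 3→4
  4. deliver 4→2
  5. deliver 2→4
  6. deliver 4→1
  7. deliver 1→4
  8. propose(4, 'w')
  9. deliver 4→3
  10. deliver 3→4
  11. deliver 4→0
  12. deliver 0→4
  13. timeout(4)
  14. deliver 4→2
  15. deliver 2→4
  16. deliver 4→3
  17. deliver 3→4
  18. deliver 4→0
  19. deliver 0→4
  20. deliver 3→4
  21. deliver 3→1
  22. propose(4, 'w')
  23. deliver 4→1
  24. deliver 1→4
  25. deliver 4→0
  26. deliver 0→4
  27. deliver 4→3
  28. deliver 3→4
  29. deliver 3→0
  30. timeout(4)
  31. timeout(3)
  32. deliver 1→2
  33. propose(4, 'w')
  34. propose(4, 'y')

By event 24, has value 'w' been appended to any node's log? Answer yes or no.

1. timeout(4):  <4:cand t1 ->
2. deliver 4→3:  <3:foll t1 ->
3. deliver 3→4:  nop
4. deliver 4→2:  <2:foll t1 ->
5. deliver 2→4:  <4:lead t1 ->
6. deliver 4→1:  <1:foll t1 ->
7. deliver 1→4:  nop
8. propose(4,'w'):  <4:lead t1 w>
9. deliver 4→3:  <3:foll t1 w>
10. deliver 3→4:  nop
11. deliver 4→0:  <0:foll t1 ->
12. deliver 0→4:  nop
13. timeout(4):  <4:cand t2 w>
14. deliver 4→2:  <2:foll t1 w>
15. deliver 2→4:  nop
16. deliver 4→3:  <3:foll t2 w>
17. deliver 3→4:  nop
18. deliver 4→0:  <0:foll t1 w>
19. deliver 0→4:  nop
20. deliver 3→4:  nop
21. deliver 3→1:  nop
22. propose(4,'w'):  nop
23. deliver 4→1:  <1:foll t1 w>
24. deliver 1→4:  nop

yes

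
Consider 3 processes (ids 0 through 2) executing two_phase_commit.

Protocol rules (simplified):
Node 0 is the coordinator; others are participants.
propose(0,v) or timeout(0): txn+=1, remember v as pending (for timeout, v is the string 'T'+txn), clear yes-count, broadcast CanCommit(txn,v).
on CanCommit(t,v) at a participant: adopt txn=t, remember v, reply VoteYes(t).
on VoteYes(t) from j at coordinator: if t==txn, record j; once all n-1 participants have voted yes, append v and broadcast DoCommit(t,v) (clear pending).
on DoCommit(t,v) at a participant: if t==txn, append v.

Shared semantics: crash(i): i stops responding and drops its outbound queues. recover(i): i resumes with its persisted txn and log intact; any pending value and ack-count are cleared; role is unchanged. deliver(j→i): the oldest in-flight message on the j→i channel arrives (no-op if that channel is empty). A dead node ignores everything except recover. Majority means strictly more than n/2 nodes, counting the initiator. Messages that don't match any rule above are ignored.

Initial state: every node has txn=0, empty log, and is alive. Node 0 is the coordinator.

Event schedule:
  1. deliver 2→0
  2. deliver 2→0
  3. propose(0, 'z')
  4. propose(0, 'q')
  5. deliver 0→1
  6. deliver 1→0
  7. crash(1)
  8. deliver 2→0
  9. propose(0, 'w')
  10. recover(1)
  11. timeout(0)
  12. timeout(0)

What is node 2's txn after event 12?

0

e1 deliver 2→0: ·
e2 deliver 2→0: ·
e3 propose(0,'z'): 0[coor,t=1,-]
e4 propose(0,'q'): 0[coor,t=2,-]
e5 deliver 0→1: 1[part,t=1,-]
e6 deliver 1→0: ·
e7 crash(1): 1[✗part,t=1,-]
e8 deliver 2→0: ·
e9 propose(0,'w'): 0[coor,t=3,-]
e10 recover(1): 1[part,t=1,-]
e11 timeout(0): 0[coor,t=4,-]
e12 timeout(0): 0[coor,t=5,-]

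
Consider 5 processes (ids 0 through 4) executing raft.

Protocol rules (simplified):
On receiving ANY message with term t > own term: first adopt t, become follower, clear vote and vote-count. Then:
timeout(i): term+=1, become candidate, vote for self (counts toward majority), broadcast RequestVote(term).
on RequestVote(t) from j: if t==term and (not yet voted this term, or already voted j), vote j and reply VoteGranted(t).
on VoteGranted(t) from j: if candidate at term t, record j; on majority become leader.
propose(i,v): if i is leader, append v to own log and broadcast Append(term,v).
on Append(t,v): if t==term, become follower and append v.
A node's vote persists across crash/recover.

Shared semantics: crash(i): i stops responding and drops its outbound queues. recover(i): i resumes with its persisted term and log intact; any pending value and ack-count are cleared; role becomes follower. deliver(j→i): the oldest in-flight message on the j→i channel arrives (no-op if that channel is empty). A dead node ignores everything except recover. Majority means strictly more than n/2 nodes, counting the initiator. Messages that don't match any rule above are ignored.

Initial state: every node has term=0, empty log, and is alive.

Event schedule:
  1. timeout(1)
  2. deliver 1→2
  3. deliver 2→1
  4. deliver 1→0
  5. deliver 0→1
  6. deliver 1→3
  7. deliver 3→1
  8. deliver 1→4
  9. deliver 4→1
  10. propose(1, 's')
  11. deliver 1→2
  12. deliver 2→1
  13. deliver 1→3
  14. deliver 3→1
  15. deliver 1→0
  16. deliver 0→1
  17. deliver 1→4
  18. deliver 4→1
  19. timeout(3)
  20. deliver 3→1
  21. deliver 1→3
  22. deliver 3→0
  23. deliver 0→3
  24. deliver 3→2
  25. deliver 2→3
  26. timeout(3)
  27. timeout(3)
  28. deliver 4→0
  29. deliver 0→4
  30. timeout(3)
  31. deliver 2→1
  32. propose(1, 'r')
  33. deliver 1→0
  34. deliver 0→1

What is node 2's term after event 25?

2

after 1 — timeout(1): n1:cand/t1/[-]
after 2 — deliver 1→2: n2:foll/t1/[-]
after 3 — deliver 2→1: ·
after 4 — deliver 1→0: n0:foll/t1/[-]
after 5 — deliver 0→1: n1:lead/t1/[-]
after 6 — deliver 1→3: n3:foll/t1/[-]
after 7 — deliver 3→1: ·
after 8 — deliver 1→4: n4:foll/t1/[-]
after 9 — deliver 4→1: ·
after 10 — propose(1,'s'): n1:lead/t1/[s]
after 11 — deliver 1→2: n2:foll/t1/[s]
after 12 — deliver 2→1: ·
after 13 — deliver 1→3: n3:foll/t1/[s]
after 14 — deliver 3→1: ·
after 15 — deliver 1→0: n0:foll/t1/[s]
after 16 — deliver 0→1: ·
after 17 — deliver 1→4: n4:foll/t1/[s]
after 18 — deliver 4→1: ·
after 19 — timeout(3): n3:cand/t2/[s]
after 20 — deliver 3→1: n1:foll/t2/[s]
after 21 — deliver 1→3: ·
after 22 — deliver 3→0: n0:foll/t2/[s]
after 23 — deliver 0→3: n3:lead/t2/[s]
after 24 — deliver 3→2: n2:foll/t2/[s]
after 25 — deliver 2→3: ·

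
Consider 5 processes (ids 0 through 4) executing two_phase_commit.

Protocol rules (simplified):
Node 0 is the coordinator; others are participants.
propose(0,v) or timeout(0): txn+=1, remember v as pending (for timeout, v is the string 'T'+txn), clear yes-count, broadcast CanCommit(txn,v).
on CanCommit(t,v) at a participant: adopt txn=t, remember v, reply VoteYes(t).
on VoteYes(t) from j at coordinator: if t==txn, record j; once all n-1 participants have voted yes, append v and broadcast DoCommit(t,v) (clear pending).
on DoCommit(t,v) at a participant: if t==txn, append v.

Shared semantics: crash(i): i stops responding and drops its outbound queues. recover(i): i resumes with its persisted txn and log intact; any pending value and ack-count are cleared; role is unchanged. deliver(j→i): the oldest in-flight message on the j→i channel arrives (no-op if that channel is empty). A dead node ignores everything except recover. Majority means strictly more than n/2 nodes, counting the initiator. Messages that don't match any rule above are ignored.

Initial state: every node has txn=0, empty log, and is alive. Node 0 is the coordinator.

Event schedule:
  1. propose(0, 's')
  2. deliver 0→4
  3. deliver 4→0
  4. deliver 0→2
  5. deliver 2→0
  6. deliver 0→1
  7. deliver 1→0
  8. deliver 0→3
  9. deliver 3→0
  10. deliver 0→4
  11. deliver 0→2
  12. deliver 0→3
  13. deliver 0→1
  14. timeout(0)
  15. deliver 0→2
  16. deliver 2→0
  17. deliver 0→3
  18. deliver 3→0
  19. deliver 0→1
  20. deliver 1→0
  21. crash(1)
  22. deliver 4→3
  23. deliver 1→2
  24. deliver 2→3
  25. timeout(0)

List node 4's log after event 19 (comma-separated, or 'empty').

s

1. propose(0,'s'):  <0:coor t1 ->
2. deliver 0→4:  <4:part t1 ->
3. deliver 4→0:  nop
4. deliver 0→2:  <2:part t1 ->
5. deliver 2→0:  nop
6. deliver 0→1:  <1:part t1 ->
7. deliver 1→0:  nop
8. deliver 0→3:  <3:part t1 ->
9. deliver 3→0:  <0:coor t1 s>
10. deliver 0→4:  <4:part t1 s>
11. deliver 0→2:  <2:part t1 s>
12. deliver 0→3:  <3:part t1 s>
13. deliver 0→1:  <1:part t1 s>
14. timeout(0):  <0:coor t2 s>
15. deliver 0→2:  <2:part t2 s>
16. deliver 2→0:  nop
17. deliver 0→3:  <3:part t2 s>
18. deliver 3→0:  nop
19. deliver 0→1:  <1:part t2 s>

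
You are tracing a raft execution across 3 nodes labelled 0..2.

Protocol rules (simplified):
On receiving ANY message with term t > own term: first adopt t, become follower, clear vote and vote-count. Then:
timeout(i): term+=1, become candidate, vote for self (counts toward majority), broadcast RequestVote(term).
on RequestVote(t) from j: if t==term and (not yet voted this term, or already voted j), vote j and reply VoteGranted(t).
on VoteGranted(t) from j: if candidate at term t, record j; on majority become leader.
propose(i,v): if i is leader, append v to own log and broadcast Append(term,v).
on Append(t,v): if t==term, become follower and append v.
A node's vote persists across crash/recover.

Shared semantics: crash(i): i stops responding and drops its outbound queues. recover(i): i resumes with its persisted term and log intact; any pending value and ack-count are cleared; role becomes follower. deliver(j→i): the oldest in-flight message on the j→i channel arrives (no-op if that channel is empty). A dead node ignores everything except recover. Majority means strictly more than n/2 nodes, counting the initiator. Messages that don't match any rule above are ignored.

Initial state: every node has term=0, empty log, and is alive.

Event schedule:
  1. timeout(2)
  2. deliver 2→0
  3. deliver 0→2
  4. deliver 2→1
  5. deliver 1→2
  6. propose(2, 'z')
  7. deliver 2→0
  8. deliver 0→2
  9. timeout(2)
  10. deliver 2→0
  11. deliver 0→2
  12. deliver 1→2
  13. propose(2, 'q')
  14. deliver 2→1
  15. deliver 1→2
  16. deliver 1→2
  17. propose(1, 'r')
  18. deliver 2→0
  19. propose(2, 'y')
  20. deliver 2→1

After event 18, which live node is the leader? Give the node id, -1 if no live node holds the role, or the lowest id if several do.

after 1 — timeout(2): n2:cand/t1/[-]
after 2 — deliver 2→0: n0:foll/t1/[-]
after 3 — deliver 0→2: n2:lead/t1/[-]
after 4 — deliver 2→1: n1:foll/t1/[-]
after 5 — deliver 1→2: ·
after 6 — propose(2,'z'): n2:lead/t1/[z]
after 7 — deliver 2→0: n0:foll/t1/[z]
after 8 — deliver 0→2: ·
after 9 — timeout(2): n2:cand/t2/[z]
after 10 — deliver 2→0: n0:foll/t2/[z]
after 11 — deliver 0→2: n2:lead/t2/[z]
after 12 — deliver 1→2: ·
after 13 — propose(2,'q'): n2:lead/t2/[z,q]
after 14 — deliver 2→1: n1:foll/t1/[z]
after 15 — deliver 1→2: ·
after 16 — deliver 1→2: ·
after 17 — propose(1,'r'): ·
after 18 — deliver 2→0: n0:foll/t2/[z,q]

2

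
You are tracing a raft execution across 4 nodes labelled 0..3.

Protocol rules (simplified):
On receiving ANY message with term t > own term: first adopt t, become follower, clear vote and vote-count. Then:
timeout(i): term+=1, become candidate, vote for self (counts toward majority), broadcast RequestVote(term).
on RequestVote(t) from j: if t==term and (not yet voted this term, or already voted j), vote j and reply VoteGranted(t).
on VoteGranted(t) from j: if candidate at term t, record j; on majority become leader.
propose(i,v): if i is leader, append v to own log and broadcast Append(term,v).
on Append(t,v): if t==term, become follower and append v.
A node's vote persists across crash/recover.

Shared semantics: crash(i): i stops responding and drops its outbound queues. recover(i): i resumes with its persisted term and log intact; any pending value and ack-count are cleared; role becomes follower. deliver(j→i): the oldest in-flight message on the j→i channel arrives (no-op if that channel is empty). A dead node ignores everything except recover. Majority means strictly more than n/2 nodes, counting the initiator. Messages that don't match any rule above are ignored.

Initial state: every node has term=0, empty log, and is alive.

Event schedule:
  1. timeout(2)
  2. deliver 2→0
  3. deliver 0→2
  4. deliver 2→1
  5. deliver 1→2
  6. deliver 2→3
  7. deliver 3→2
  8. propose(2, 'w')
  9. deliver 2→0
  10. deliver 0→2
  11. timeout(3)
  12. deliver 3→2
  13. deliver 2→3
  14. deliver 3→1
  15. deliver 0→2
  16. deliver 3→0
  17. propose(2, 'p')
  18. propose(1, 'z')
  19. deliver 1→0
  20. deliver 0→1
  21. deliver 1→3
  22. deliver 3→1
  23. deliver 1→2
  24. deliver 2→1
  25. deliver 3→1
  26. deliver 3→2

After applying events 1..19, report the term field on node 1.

e1 timeout(2): 2[cand,t=1,-]
e2 deliver 2→0: 0[foll,t=1,-]
e3 deliver 0→2: ·
e4 deliver 2→1: 1[foll,t=1,-]
e5 deliver 1→2: 2[lead,t=1,-]
e6 deliver 2→3: 3[foll,t=1,-]
e7 deliver 3→2: ·
e8 propose(2,'w'): 2[lead,t=1,w]
e9 deliver 2→0: 0[foll,t=1,w]
e10 deliver 0→2: ·
e11 timeout(3): 3[cand,t=2,-]
e12 deliver 3→2: 2[foll,t=2,w]
e13 deliver 2→3: ·
e14 deliver 3→1: 1[foll,t=2,-]
e15 deliver 0→2: ·
e16 deliver 3→0: 0[foll,t=2,w]
e17 propose(2,'p'): ·
e18 propose(1,'z'): ·
e19 deliver 1→0: ·

2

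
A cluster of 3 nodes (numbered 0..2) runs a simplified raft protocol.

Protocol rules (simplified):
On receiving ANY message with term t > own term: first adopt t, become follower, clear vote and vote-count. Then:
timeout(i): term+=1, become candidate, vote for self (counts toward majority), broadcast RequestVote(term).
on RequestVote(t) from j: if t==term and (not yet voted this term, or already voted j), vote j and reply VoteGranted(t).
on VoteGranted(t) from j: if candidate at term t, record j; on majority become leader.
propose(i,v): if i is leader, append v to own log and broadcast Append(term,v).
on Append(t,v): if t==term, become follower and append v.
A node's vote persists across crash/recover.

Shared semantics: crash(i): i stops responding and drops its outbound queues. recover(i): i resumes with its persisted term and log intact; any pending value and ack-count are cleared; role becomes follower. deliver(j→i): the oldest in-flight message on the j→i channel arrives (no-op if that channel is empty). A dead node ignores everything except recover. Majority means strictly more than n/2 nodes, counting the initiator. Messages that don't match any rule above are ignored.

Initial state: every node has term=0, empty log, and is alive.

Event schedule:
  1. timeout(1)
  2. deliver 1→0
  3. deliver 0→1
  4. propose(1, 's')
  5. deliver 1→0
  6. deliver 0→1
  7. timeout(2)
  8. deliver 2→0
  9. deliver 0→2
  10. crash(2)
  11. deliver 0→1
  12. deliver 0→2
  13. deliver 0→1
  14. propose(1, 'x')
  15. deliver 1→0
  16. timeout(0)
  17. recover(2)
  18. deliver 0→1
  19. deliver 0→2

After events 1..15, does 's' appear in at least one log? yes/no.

yes

step 1 timeout(1): 1={cand,t=1,log=-}
step 2 deliver 1→0: 0={foll,t=1,log=-}
step 3 deliver 0→1: 1={lead,t=1,log=-}
step 4 propose(1,'s'): 1={lead,t=1,log=s}
step 5 deliver 1→0: 0={foll,t=1,log=s}
step 6 deliver 0→1: —
step 7 timeout(2): 2={cand,t=1,log=-}
step 8 deliver 2→0: —
step 9 deliver 0→2: —
step 10 crash(2): 2={✗cand,t=1,log=-}
step 11 deliver 0→1: —
step 12 deliver 0→2: —
step 13 deliver 0→1: —
step 14 propose(1,'x'): 1={lead,t=1,log=s,x}
step 15 deliver 1→0: 0={foll,t=1,log=s,x}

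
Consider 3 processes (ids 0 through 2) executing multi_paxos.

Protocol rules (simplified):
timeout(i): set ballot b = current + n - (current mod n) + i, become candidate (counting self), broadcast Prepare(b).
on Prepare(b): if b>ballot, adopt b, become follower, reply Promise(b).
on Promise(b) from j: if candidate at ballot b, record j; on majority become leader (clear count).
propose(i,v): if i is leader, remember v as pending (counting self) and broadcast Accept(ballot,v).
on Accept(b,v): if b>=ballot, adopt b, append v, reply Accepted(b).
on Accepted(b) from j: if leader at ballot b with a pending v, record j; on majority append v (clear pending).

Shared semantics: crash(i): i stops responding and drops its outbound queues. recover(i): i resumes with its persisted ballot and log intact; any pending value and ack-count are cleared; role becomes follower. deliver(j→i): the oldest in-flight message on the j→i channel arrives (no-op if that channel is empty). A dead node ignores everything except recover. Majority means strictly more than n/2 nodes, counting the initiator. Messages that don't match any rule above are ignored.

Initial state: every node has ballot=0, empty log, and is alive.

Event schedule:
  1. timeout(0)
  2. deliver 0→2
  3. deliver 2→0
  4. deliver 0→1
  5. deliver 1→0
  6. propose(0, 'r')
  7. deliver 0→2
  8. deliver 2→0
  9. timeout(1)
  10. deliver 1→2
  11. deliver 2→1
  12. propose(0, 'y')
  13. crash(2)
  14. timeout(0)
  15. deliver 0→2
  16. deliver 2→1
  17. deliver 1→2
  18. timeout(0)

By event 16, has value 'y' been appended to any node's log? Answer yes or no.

e1 timeout(0): 0[cand,b=3,-]
e2 deliver 0→2: 2[foll,b=3,-]
e3 deliver 2→0: 0[lead,b=3,-]
e4 deliver 0→1: 1[foll,b=3,-]
e5 deliver 1→0: ·
e6 propose(0,'r'): ·
e7 deliver 0→2: 2[foll,b=3,r]
e8 deliver 2→0: 0[lead,b=3,r]
e9 timeout(1): 1[cand,b=7,-]
e10 deliver 1→2: 2[foll,b=7,r]
e11 deliver 2→1: 1[lead,b=7,-]
e12 propose(0,'y'): ·
e13 crash(2): 2[✗foll,b=7,r]
e14 timeout(0): 0[cand,b=6,r]
e15 deliver 0→2: ·
e16 deliver 2→1: ·

no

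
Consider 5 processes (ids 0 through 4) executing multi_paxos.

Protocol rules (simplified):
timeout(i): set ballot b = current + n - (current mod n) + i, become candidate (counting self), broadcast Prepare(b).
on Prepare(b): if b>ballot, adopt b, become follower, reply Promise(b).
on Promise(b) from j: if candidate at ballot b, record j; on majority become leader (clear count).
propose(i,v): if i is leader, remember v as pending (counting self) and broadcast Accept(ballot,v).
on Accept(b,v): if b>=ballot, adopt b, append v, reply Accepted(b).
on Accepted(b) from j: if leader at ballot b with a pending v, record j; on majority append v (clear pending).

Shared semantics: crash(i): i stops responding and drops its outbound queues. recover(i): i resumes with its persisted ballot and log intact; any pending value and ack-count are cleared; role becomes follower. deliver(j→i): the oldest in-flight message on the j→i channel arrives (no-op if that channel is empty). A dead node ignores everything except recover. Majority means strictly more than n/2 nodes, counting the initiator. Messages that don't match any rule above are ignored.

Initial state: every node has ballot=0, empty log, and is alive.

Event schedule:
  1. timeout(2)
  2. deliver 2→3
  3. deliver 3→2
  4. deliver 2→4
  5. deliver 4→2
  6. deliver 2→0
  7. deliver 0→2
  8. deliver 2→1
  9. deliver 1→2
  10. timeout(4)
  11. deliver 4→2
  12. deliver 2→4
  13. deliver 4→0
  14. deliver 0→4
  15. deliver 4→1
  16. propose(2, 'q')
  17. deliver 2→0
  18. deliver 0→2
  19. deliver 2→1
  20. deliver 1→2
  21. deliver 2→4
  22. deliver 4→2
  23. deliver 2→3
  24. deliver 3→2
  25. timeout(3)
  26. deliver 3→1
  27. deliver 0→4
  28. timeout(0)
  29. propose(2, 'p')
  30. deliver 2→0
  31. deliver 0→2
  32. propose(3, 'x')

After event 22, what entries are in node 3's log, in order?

empty

after 1 — timeout(2): n2:cand/b7/[-]
after 2 — deliver 2→3: n3:foll/b7/[-]
after 3 — deliver 3→2: ·
after 4 — deliver 2→4: n4:foll/b7/[-]
after 5 — deliver 4→2: n2:lead/b7/[-]
after 6 — deliver 2→0: n0:foll/b7/[-]
after 7 — deliver 0→2: ·
after 8 — deliver 2→1: n1:foll/b7/[-]
after 9 — deliver 1→2: ·
after 10 — timeout(4): n4:cand/b14/[-]
after 11 — deliver 4→2: n2:foll/b14/[-]
after 12 — deliver 2→4: ·
after 13 — deliver 4→0: n0:foll/b14/[-]
after 14 — deliver 0→4: n4:lead/b14/[-]
after 15 — deliver 4→1: n1:foll/b14/[-]
after 16 — propose(2,'q'): ·
after 17 — deliver 2→0: ·
after 18 — deliver 0→2: ·
after 19 — deliver 2→1: ·
after 20 — deliver 1→2: ·
after 21 — deliver 2→4: ·
after 22 — deliver 4→2: ·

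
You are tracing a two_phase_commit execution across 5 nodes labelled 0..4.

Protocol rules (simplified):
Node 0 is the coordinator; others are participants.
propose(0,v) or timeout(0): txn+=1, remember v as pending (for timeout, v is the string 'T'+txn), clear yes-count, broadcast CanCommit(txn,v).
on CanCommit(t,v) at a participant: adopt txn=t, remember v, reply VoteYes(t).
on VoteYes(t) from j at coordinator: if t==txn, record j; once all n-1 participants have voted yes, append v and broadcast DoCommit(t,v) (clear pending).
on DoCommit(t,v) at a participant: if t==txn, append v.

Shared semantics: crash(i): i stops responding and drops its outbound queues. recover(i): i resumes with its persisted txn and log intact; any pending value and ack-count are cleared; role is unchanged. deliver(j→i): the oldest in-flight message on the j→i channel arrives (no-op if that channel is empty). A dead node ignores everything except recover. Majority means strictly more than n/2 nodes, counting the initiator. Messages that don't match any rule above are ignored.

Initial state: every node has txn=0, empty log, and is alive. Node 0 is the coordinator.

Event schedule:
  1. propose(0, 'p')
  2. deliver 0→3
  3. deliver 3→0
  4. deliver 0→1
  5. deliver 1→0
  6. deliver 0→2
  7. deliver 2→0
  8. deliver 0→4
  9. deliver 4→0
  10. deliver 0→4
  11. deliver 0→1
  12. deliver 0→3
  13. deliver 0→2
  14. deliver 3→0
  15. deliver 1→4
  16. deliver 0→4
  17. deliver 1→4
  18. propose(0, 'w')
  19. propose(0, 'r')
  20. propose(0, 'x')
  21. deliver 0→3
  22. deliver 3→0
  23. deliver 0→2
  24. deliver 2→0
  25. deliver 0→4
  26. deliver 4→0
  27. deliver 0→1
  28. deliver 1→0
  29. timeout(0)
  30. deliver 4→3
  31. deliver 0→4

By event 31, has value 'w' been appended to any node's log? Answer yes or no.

no

after 1 — propose(0,'p'): n0:coor/t1/[-]
after 2 — deliver 0→3: n3:part/t1/[-]
after 3 — deliver 3→0: ·
after 4 — deliver 0→1: n1:part/t1/[-]
after 5 — deliver 1→0: ·
after 6 — deliver 0→2: n2:part/t1/[-]
after 7 — deliver 2→0: ·
after 8 — deliver 0→4: n4:part/t1/[-]
after 9 — deliver 4→0: n0:coor/t1/[p]
after 10 — deliver 0→4: n4:part/t1/[p]
after 11 — deliver 0→1: n1:part/t1/[p]
after 12 — deliver 0→3: n3:part/t1/[p]
after 13 — deliver 0→2: n2:part/t1/[p]
after 14 — deliver 3→0: ·
after 15 — deliver 1→4: ·
after 16 — deliver 0→4: ·
after 17 — deliver 1→4: ·
after 18 — propose(0,'w'): n0:coor/t2/[p]
after 19 — propose(0,'r'): n0:coor/t3/[p]
after 20 — propose(0,'x'): n0:coor/t4/[p]
after 21 — deliver 0→3: n3:part/t2/[p]
after 22 — deliver 3→0: ·
after 23 — deliver 0→2: n2:part/t2/[p]
after 24 — deliver 2→0: ·
after 25 — deliver 0→4: n4:part/t2/[p]
after 26 — deliver 4→0: ·
after 27 — deliver 0→1: n1:part/t2/[p]
after 28 — deliver 1→0: ·
after 29 — timeout(0): n0:coor/t5/[p]
after 30 — deliver 4→3: ·
after 31 — deliver 0→4: n4:part/t3/[p]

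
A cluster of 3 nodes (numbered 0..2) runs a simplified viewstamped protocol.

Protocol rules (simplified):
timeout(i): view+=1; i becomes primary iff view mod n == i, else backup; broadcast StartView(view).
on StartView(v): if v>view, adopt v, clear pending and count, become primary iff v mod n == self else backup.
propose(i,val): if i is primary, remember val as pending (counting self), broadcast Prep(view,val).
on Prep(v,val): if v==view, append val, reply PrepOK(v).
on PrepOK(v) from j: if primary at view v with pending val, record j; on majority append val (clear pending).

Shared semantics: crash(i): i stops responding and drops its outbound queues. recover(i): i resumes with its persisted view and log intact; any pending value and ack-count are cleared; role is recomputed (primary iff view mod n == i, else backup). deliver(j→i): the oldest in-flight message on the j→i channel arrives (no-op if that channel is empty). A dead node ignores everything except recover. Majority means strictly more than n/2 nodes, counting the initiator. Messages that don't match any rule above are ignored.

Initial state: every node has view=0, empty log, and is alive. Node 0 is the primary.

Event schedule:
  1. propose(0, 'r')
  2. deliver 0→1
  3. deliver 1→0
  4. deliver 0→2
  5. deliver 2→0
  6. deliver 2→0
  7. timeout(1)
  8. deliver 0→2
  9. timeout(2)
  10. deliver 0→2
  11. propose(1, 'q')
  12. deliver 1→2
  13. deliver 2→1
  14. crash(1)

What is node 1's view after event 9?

1

[1] propose(0,'r') → ∅
[2] deliver 0→1 → N1(back v0 [r])
[3] deliver 1→0 → N0(prim v0 [r])
[4] deliver 0→2 → N2(back v0 [r])
[5] deliver 2→0 → ∅
[6] deliver 2→0 → ∅
[7] timeout(1) → N1(prim v1 [r])
[8] deliver 0→2 → ∅
[9] timeout(2) → N2(back v1 [r])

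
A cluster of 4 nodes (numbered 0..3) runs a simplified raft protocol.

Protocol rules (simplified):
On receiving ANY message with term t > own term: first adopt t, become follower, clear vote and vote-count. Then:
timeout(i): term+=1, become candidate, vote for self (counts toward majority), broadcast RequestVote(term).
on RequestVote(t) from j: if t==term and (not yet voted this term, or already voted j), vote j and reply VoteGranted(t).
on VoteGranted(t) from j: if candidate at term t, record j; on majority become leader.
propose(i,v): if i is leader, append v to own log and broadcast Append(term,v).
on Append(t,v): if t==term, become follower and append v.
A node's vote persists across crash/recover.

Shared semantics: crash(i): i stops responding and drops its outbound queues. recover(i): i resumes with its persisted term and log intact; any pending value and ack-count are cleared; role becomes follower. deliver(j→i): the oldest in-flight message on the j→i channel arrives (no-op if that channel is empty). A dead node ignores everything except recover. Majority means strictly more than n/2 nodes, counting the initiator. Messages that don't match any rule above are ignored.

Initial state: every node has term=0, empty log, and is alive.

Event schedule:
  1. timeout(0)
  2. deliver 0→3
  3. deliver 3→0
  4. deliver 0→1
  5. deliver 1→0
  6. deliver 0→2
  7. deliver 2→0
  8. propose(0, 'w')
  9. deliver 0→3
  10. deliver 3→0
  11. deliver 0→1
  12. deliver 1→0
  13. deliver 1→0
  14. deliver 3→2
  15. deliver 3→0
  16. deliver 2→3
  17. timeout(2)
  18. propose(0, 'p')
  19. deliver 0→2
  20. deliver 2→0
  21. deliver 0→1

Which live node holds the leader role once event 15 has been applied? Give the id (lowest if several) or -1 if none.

after 1 — timeout(0): n0:cand/t1/[-]
after 2 — deliver 0→3: n3:foll/t1/[-]
after 3 — deliver 3→0: ·
after 4 — deliver 0→1: n1:foll/t1/[-]
after 5 — deliver 1→0: n0:lead/t1/[-]
after 6 — deliver 0→2: n2:foll/t1/[-]
after 7 — deliver 2→0: ·
after 8 — propose(0,'w'): n0:lead/t1/[w]
after 9 — deliver 0→3: n3:foll/t1/[w]
after 10 — deliver 3→0: ·
after 11 — deliver 0→1: n1:foll/t1/[w]
after 12 — deliver 1→0: ·
after 13 — deliver 1→0: ·
after 14 — deliver 3→2: ·
after 15 — deliver 3→0: ·

0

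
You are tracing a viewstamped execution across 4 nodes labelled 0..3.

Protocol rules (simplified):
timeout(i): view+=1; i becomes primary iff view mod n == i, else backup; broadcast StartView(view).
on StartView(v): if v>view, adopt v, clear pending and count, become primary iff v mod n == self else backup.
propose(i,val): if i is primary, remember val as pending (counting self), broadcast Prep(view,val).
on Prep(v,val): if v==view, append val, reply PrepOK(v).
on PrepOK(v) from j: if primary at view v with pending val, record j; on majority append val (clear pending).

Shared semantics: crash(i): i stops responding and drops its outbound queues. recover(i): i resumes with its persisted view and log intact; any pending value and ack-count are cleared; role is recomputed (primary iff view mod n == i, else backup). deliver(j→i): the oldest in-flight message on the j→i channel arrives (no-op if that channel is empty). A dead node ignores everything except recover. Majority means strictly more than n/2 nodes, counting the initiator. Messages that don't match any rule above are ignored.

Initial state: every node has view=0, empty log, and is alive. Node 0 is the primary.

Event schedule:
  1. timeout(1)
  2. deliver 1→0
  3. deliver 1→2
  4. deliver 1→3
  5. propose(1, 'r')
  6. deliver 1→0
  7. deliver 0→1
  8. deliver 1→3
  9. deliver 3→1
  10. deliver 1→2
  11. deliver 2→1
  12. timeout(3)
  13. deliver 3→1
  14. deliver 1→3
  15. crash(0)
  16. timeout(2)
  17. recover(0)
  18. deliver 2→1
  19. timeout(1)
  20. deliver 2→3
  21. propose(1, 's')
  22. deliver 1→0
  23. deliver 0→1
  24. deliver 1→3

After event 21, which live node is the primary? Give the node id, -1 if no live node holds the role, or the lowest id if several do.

after 1 — timeout(1): n1:prim/v1/[-]
after 2 — deliver 1→0: n0:back/v1/[-]
after 3 — deliver 1→2: n2:back/v1/[-]
after 4 — deliver 1→3: n3:back/v1/[-]
after 5 — propose(1,'r'): ·
after 6 — deliver 1→0: n0:back/v1/[r]
after 7 — deliver 0→1: ·
after 8 — deliver 1→3: n3:back/v1/[r]
after 9 — deliver 3→1: n1:prim/v1/[r]
after 10 — deliver 1→2: n2:back/v1/[r]
after 11 — deliver 2→1: ·
after 12 — timeout(3): n3:back/v2/[r]
after 13 — deliver 3→1: n1:back/v2/[r]
after 14 — deliver 1→3: ·
after 15 — crash(0): n0:✗back/v1/[r]
after 16 — timeout(2): n2:prim/v2/[r]
after 17 — recover(0): n0:back/v1/[r]
after 18 — deliver 2→1: ·
after 19 — timeout(1): n1:back/v3/[r]
after 20 — deliver 2→3: ·
after 21 — propose(1,'s'): ·

2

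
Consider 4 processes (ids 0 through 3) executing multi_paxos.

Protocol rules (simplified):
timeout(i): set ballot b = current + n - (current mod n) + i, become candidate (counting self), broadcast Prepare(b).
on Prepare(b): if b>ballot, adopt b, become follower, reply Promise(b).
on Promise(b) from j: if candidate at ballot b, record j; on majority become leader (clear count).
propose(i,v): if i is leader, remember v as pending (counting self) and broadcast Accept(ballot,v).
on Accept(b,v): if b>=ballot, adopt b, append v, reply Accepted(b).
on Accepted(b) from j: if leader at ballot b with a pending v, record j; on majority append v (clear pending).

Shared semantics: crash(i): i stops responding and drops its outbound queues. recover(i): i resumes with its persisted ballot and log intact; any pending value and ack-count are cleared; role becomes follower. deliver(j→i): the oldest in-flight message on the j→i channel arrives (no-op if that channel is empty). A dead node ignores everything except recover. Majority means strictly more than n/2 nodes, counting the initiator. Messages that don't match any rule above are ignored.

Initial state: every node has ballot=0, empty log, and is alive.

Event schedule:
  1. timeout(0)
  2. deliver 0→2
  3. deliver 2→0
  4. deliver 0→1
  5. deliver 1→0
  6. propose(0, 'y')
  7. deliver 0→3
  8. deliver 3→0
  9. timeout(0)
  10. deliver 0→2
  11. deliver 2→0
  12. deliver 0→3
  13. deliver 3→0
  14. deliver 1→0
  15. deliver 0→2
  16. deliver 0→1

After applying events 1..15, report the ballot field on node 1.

4

[1] timeout(0) → N0(cand b4 [-])
[2] deliver 0→2 → N2(foll b4 [-])
[3] deliver 2→0 → ∅
[4] deliver 0→1 → N1(foll b4 [-])
[5] deliver 1→0 → N0(lead b4 [-])
[6] propose(0,'y') → ∅
[7] deliver 0→3 → N3(foll b4 [-])
[8] deliver 3→0 → ∅
[9] timeout(0) → N0(cand b8 [-])
[10] deliver 0→2 → N2(foll b4 [y])
[11] deliver 2→0 → ∅
[12] deliver 0→3 → N3(foll b4 [y])
[13] deliver 3→0 → ∅
[14] deliver 1→0 → ∅
[15] deliver 0→2 → N2(foll b8 [y])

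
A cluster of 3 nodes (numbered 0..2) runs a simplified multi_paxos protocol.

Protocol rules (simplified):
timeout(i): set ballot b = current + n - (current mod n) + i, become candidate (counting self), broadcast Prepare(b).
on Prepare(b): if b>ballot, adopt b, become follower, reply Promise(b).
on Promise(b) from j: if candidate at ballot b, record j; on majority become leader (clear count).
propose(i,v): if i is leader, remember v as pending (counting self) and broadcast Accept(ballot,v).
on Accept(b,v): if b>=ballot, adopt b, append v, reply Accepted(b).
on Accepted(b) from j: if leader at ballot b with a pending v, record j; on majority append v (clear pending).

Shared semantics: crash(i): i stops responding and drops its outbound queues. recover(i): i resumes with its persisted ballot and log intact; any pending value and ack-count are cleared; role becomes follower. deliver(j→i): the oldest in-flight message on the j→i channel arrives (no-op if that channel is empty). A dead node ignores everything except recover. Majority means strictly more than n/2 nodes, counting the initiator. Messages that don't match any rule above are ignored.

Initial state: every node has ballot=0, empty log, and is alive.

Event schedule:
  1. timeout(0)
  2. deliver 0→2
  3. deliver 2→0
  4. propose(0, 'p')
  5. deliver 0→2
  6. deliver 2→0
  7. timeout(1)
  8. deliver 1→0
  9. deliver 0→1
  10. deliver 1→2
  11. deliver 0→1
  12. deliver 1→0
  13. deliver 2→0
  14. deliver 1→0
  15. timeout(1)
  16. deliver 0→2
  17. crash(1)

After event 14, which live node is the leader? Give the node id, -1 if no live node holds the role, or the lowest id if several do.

-1

e1 timeout(0): 0[cand,b=3,-]
e2 deliver 0→2: 2[foll,b=3,-]
e3 deliver 2→0: 0[lead,b=3,-]
e4 propose(0,'p'): ·
e5 deliver 0→2: 2[foll,b=3,p]
e6 deliver 2→0: 0[lead,b=3,p]
e7 timeout(1): 1[cand,b=4,-]
e8 deliver 1→0: 0[foll,b=4,p]
e9 deliver 0→1: ·
e10 deliver 1→2: 2[foll,b=4,p]
e11 deliver 0→1: ·
e12 deliver 1→0: ·
e13 deliver 2→0: ·
e14 deliver 1→0: ·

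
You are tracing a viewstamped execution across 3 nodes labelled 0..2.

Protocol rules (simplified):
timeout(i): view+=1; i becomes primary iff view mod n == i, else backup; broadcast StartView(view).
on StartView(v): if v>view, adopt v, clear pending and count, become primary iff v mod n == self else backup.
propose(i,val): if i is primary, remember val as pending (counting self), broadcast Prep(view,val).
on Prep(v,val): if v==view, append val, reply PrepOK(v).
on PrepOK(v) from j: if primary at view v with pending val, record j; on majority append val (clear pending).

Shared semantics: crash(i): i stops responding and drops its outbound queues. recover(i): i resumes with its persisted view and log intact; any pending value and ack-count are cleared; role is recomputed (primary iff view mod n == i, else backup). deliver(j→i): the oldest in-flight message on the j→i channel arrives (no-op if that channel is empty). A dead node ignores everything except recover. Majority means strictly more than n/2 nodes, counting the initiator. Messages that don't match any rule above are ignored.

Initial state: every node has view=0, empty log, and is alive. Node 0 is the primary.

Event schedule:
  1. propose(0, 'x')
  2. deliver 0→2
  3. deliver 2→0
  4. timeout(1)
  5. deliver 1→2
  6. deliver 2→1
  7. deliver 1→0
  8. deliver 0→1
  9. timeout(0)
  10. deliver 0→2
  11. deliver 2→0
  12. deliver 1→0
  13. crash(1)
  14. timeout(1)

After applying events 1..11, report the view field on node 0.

2

after 1 — propose(0,'x'): ·
after 2 — deliver 0→2: n2:back/v0/[x]
after 3 — deliver 2→0: n0:prim/v0/[x]
after 4 — timeout(1): n1:prim/v1/[-]
after 5 — deliver 1→2: n2:back/v1/[x]
after 6 — deliver 2→1: ·
after 7 — deliver 1→0: n0:back/v1/[x]
after 8 — deliver 0→1: ·
after 9 — timeout(0): n0:back/v2/[x]
after 10 — deliver 0→2: n2:prim/v2/[x]
after 11 — deliver 2→0: ·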